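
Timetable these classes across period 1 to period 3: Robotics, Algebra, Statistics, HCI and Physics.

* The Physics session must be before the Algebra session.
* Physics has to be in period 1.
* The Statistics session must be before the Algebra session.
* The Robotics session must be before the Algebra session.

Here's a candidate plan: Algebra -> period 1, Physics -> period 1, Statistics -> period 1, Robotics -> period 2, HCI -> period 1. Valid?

The Physics session must be before the Algebra session — violated.
The Statistics session must be before the Algebra session — violated.
The Robotics session must be before the Algebra session — violated.
Physics has to be in period 1 — holds.

Invalid. The Robotics session must be before the Algebra session.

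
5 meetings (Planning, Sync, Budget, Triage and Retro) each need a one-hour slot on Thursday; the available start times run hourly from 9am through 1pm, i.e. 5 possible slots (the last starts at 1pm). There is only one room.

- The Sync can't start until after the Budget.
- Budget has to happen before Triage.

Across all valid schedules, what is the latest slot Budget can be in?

Downstream work caps Budget at 12pm.
Budget at 11am is achievable: Triage -> 1pm; Retro -> 10am; Planning -> 9am; Budget -> 11am; Sync -> 12pm.
Nothing later works — the capacity limit rule out every slot after 11am.

11am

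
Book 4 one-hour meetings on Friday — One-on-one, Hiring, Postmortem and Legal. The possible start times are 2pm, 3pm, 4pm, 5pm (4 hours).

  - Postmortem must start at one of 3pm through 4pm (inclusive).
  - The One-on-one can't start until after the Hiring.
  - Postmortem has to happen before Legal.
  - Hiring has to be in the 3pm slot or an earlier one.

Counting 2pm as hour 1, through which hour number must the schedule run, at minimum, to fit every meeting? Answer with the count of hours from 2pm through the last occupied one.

The precedence chain requires at least 2 distinct hours.
Propagating the time windows through the other constraints, Legal can't land before 4pm — that is hour 3 counting from 2pm — so the schedule must run through at least 3 hours.
3 works (last occupied hour: 4pm): for example Hiring=2pm; Postmortem=3pm; One-on-one=3pm; Legal=4pm.

3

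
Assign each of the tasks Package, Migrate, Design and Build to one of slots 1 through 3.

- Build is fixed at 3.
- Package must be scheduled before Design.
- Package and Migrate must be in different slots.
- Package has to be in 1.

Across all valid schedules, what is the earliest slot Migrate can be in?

Migrate at 2 is achievable: Build=3; Package=1; Migrate=2; Design=2.
Nothing earlier works — the conflict constraints rule out every slot before 2.

2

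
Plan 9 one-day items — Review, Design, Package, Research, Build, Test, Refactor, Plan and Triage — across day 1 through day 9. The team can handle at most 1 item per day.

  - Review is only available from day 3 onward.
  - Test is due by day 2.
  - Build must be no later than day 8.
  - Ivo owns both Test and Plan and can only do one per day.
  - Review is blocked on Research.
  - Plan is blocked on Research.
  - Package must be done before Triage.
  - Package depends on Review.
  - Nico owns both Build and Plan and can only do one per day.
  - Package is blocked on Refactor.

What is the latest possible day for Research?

day 5

Downstream work caps Research at day 6.
Research at day 5 is achievable: Plan -> day 8; Package -> day 7; Design -> day 4; Triage -> day 9; Research -> day 5; Review -> day 6; Refactor -> day 3; Build -> day 2; Test -> day 1.
Nothing later works — the conflict and capacity constraints rule out every day after day 5.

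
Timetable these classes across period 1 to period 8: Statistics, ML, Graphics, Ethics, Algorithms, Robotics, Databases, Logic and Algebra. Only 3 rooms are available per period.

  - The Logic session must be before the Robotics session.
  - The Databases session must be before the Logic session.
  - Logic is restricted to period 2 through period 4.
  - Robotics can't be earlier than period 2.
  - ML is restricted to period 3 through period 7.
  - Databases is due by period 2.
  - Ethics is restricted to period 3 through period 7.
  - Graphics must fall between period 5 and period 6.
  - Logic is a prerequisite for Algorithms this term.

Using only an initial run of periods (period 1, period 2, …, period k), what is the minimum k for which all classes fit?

The precedence chain requires at least 3 distinct periods.
With at most 3 per period and 9 classes, at least 3 periods are needed.
Graphics can't be placed before period 5, so the schedule must run through at least period 5.
5 works (last occupied period: period 5): for example Robotics -> period 3, Logic -> period 2, Databases -> period 1, Statistics -> period 1, Ethics -> period 3, Algorithms -> period 4, Algebra -> period 1, ML -> period 3, Graphics -> period 5.

5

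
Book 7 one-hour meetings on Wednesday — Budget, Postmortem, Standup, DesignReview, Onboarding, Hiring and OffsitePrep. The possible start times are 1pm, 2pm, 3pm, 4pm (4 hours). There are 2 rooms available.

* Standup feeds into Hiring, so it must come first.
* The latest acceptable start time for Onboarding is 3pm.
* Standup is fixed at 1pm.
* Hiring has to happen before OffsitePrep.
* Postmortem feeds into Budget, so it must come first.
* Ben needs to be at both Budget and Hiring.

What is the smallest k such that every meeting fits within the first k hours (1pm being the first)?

4

The precedence chain requires at least 3 distinct hours.
With at most 2 per hour and 7 meetings, at least 4 hours are needed.
4 works (last occupied hour: 4pm): for example Budget=3pm, Onboarding=1pm, DesignReview=4pm, Hiring=2pm, Standup=1pm, Postmortem=2pm, OffsitePrep=3pm.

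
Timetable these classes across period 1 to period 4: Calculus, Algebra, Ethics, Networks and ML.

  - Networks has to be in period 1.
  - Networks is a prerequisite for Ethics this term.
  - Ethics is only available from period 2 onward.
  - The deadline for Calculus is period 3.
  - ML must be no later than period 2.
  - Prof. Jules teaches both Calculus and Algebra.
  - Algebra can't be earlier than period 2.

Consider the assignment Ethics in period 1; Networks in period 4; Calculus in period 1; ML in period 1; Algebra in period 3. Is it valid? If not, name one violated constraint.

Networks has to be in period 1 — violated.
The deadline for Calculus is period 3 — holds.
Algebra can't be earlier than period 2 — holds.
Networks is a prerequisite for Ethics this term — violated.
Ethics is only available from period 2 onward — violated.
Prof. Jules teaches both Calculus and Algebra — holds.
ML must be no later than period 2 — holds.

Invalid. Networks is a prerequisite for Ethics this term.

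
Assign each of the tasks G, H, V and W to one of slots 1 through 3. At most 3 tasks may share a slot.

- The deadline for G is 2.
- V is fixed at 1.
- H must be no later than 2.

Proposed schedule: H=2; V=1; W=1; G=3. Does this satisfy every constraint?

H must be no later than 2 — holds.
The deadline for G is 2 — violated.
V is fixed at 1 — holds.
At most 3 tasks may share a slot — holds.

Invalid. The deadline for G is 2.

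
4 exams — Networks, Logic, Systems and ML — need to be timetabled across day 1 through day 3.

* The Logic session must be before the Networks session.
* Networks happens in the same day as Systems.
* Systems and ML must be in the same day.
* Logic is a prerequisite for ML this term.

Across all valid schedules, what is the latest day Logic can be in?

Downstream work caps Logic at day 2.
Logic at day 2 is achievable: ML=day 3, Logic=day 2, Systems=day 3, Networks=day 3.

day 2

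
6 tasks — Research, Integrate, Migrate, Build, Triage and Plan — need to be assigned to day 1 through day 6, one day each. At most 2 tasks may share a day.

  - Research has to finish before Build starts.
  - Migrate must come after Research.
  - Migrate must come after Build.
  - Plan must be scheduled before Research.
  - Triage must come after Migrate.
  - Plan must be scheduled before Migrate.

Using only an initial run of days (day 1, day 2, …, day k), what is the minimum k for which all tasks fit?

The precedence chain requires at least 5 distinct days.
With at most 2 per day and 6 tasks, at least 3 days are needed.
5 works (last occupied day: day 5): for example Build=day 3; Migrate=day 4; Research=day 2; Integrate=day 1; Triage=day 5; Plan=day 1.

5 days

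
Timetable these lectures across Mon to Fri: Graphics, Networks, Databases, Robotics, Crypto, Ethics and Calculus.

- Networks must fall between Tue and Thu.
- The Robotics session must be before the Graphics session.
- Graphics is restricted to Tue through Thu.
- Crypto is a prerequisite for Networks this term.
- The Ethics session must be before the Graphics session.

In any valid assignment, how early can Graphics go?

Graphics is available from Tue; Graphics's own window allows nothing later than Thu.
Graphics at Tue is achievable: Networks=Tue; Graphics=Tue; Robotics=Mon; Calculus=Mon; Crypto=Mon; Databases=Mon; Ethics=Mon.

Tue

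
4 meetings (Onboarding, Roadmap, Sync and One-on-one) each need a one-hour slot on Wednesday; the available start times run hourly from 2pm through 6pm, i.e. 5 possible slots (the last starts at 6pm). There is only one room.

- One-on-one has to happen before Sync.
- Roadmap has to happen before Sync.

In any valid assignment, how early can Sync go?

4pm

Precedence pushes Sync to at least 3pm.
Sync at 4pm is achievable: Roadmap=2pm, One-on-one=3pm, Onboarding=5pm, Sync=4pm.
Nothing earlier works — the capacity limit rule out every slot before 4pm.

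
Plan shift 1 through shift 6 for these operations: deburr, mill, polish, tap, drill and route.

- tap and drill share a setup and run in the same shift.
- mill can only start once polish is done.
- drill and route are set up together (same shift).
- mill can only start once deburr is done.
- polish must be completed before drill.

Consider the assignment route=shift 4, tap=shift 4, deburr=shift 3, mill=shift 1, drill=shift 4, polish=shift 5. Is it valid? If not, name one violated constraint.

No — it violates: mill can only start once polish is done

mill can only start once deburr is done — violated.
mill can only start once polish is done — violated.
tap and drill share a setup and run in the same shift — holds.
polish must be completed before drill — violated.
drill and route are set up together (same shift) — holds.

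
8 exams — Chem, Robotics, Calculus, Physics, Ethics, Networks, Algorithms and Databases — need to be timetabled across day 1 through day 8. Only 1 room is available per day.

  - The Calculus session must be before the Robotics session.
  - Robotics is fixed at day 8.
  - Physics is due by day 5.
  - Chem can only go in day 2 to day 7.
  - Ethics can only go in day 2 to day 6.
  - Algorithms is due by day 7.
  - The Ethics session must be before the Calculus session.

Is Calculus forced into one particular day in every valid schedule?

Calculus can be day 3 (e.g. Databases in day 7, Networks in day 6, Algorithms in day 5, Calculus in day 3, Physics in day 1, Chem in day 4, Ethics in day 2, Robotics in day 8) or day 4 (e.g. Networks in day 6; Databases in day 7; Ethics in day 2; Physics in day 1; Calculus in day 4; Robotics in day 8; Chem in day 3; Algorithms in day 5).

No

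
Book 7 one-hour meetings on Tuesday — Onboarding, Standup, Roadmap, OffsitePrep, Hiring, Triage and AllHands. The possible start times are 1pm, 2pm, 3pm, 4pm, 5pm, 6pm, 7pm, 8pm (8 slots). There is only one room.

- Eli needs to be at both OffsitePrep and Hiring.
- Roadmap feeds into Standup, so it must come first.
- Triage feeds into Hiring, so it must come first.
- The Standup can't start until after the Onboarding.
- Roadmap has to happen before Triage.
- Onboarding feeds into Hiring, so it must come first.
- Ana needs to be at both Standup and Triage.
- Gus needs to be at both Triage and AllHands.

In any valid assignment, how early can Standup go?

Precedence pushes Standup to at least 2pm.
Standup at 3pm is achievable: Triage -> 4pm; OffsitePrep -> 6pm; AllHands -> 7pm; Hiring -> 5pm; Roadmap -> 2pm; Standup -> 3pm; Onboarding -> 1pm.
Nothing earlier works — the conflict and capacity constraints rule out every slot before 3pm.

3pm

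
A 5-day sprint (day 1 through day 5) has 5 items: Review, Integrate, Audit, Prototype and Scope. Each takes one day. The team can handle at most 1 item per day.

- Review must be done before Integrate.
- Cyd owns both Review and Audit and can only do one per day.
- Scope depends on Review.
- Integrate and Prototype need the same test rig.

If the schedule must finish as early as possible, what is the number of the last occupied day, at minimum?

The precedence chain requires at least 2 distinct days.
With at most 1 per day and 5 work items, at least 5 days are needed.
5 works (last occupied day: day 5): for example Audit=day 4, Scope=day 3, Integrate=day 2, Prototype=day 5, Review=day 1.

5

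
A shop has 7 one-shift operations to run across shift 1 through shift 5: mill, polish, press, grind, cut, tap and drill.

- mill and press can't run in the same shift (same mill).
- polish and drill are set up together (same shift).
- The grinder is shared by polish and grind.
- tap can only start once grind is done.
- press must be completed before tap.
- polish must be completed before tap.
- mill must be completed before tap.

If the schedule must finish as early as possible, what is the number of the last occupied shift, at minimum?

The precedence chain requires at least 2 distinct shifts.
Could 2 shifts be enough, i.e. nothing placed later than shift 2? No: tap must come after grind (at shift 1 or later) → {shift 2}; mill must come before tap (at shift 2 or earlier) → {shift 1}; press must come before tap (at shift 2 or earlier) → {shift 1}; press can't share with mill (shift 1) → nothing is left.
So 2 shifts is not enough.
3 works (last occupied shift: shift 3): for example press=shift 2; polish=shift 1; mill=shift 1; drill=shift 1; cut=shift 1; tap=shift 3; grind=shift 2.

shift 3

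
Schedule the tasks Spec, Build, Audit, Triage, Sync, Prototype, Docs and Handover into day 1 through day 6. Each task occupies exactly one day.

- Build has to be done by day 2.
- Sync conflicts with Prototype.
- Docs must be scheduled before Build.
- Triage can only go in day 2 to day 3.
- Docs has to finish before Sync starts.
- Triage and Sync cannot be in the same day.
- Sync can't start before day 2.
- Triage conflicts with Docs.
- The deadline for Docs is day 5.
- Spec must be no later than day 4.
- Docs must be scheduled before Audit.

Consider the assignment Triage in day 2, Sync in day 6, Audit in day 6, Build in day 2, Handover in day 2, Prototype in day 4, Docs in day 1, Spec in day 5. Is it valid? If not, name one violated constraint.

Triage can only go in day 2 to day 3 — holds.
Docs must be scheduled before Build — holds.
Sync can't start before day 2 — holds.
Triage conflicts with Docs — holds.
Spec must be no later than day 4 — violated.
Triage and Sync cannot be in the same day — holds.
The deadline for Docs is day 5 — holds.
Build has to be done by day 2 — holds.
Sync conflicts with Prototype — holds.
Docs has to finish before Sync starts — holds.
Docs must be scheduled before Audit — holds.

Invalid. Spec must be no later than day 4.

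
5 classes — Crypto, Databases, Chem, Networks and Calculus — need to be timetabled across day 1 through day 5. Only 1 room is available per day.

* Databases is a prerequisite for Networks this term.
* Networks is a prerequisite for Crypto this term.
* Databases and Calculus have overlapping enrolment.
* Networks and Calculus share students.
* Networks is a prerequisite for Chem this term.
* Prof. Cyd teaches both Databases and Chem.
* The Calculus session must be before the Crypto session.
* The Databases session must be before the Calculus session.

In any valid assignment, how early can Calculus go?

Precedence pushes Calculus to at least day 2; downstream work caps Calculus at day 4.
Calculus at day 2 is achievable: Chem=day 5, Databases=day 1, Crypto=day 4, Networks=day 3, Calculus=day 2.

day 2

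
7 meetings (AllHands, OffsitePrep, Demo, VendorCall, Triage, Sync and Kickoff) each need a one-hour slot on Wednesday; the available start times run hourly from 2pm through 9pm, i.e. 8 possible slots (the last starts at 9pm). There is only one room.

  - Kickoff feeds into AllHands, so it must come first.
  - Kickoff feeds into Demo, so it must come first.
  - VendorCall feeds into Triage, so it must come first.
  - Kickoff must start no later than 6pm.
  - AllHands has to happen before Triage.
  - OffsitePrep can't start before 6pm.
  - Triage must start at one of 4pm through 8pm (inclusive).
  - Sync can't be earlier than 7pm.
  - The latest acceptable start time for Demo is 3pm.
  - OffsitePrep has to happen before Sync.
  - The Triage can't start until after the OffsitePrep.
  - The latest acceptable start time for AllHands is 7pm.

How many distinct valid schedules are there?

18

Splitting on AllHands: it can be 4pm (7), 5pm (7), 6pm (2), 7pm (2). Listing each branch's schedules as (OffsitePrep, Demo, VendorCall, Triage, Sync, Kickoff):
AllHands=4pm: (6pm,3pm,5pm,7pm,8pm,2pm) (6pm,3pm,5pm,7pm,9pm,2pm) (6pm,3pm,5pm,8pm,7pm,2pm) (6pm,3pm,5pm,8pm,9pm,2pm) (6pm,3pm,7pm,8pm,9pm,2pm) (7pm,3pm,5pm,8pm,9pm,2pm) (7pm,3pm,6pm,8pm,9pm,2pm) — 7.
AllHands=5pm: (6pm,3pm,4pm,7pm,8pm,2pm) (6pm,3pm,4pm,7pm,9pm,2pm) (6pm,3pm,4pm,8pm,7pm,2pm) (6pm,3pm,4pm,8pm,9pm,2pm) (6pm,3pm,7pm,8pm,9pm,2pm) (7pm,3pm,4pm,8pm,9pm,2pm) (7pm,3pm,6pm,8pm,9pm,2pm) — 7.
AllHands=6pm: (7pm,3pm,4pm,8pm,9pm,2pm) (7pm,3pm,5pm,8pm,9pm,2pm) — 2.
AllHands=7pm: (6pm,3pm,4pm,8pm,9pm,2pm) (6pm,3pm,5pm,8pm,9pm,2pm) — 2.
Summing: 7 + 7 + 2 + 2 = 18.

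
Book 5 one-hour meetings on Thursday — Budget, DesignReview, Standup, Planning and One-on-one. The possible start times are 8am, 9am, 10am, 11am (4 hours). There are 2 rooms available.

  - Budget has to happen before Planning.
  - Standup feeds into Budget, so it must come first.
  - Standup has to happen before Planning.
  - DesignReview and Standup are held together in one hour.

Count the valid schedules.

Splitting on Budget: it can be 9am (6), 10am (6). Listing each branch's schedules as (DesignReview, Standup, Planning, One-on-one):
Budget=9am: (8am,8am,10am,9am) (8am,8am,10am,10am) (8am,8am,10am,11am) (8am,8am,11am,9am) (8am,8am,11am,10am) (8am,8am,11am,11am) — 6.
Budget=10am: (8am,8am,11am,9am) (8am,8am,11am,10am) (8am,8am,11am,11am) (9am,9am,11am,8am) (9am,9am,11am,10am) (9am,9am,11am,11am) — 6.
Summing: 6 + 6 = 12.

12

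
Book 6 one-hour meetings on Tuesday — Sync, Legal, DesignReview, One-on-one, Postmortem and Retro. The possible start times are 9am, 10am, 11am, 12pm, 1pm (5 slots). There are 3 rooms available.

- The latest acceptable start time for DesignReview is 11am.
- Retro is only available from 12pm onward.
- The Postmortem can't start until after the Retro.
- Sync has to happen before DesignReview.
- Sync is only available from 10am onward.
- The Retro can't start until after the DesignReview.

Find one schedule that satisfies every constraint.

One-on-one in 9am; Postmortem in 1pm; Legal in 9am; DesignReview in 11am; Retro in 12pm; Sync in 10am

Checking: Sync(10am) before DesignReview(11am); Retro(12pm) before Postmortem(1pm); DesignReview(11am) before Retro(12pm); Retro=12pm in [12pm,1pm]; DesignReview=11am in [9am,11am]; Sync=10am in [10am,1pm]; max 2 per slot (cap 3).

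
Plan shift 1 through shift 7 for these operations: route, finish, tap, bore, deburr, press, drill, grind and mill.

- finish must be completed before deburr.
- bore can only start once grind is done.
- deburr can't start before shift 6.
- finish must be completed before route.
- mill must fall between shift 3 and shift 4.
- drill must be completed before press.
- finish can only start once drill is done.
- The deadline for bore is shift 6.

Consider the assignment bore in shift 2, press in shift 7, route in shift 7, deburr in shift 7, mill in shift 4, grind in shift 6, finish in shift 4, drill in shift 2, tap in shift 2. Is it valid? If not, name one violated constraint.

drill must be completed before press — holds.
deburr can't start before shift 6 — holds.
mill must fall between shift 3 and shift 4 — holds.
finish must be completed before deburr — holds.
finish can only start once drill is done — holds.
bore can only start once grind is done — violated.
finish must be completed before route — holds.
The deadline for bore is shift 6 — holds.

No — it violates: bore can only start once grind is done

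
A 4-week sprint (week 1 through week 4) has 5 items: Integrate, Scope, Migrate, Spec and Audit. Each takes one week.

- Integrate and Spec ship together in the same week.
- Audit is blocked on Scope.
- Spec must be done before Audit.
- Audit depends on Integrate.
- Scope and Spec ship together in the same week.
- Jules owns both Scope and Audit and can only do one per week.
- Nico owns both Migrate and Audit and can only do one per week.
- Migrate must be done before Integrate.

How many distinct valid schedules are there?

4

Enumerating: Spec=week 2; Scope=week 2; Integrate=week 2; Audit=week 3; Migrate=week 1 | Audit in week 4; Spec in week 2; Scope in week 2; Migrate in week 1; Integrate in week 2 | Migrate -> week 1, Integrate -> week 3, Scope -> week 3, Audit -> week 4, Spec -> week 3 | Migrate in week 2; Audit in week 4; Spec in week 3; Integrate in week 3; Scope in week 3.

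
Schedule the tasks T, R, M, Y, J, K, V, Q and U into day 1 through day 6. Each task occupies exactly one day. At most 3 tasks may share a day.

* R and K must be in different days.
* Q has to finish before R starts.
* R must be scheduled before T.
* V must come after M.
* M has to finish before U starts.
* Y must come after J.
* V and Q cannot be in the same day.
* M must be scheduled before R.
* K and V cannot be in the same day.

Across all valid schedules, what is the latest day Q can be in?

Downstream work caps Q at day 4.
Q at day 4 is achievable: Q=day 4, M=day 1, V=day 2, K=day 1, J=day 1, R=day 5, U=day 2, T=day 6, Y=day 2.

day 4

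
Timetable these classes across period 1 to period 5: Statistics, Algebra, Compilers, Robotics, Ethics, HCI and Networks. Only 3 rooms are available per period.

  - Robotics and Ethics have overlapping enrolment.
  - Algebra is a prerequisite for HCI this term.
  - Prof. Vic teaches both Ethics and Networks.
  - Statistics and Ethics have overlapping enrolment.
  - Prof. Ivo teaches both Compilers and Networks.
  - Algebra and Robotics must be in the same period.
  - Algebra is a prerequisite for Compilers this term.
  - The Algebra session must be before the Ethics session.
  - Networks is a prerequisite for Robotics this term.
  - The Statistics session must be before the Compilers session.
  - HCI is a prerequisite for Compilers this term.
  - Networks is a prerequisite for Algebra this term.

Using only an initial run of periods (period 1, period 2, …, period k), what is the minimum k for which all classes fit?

The precedence chain requires at least 4 distinct periods.
With at most 3 per period and 7 classes, at least 3 periods are needed.
4 works (last occupied period: period 4): for example Networks -> period 1; Robotics -> period 2; Algebra -> period 2; Statistics -> period 1; HCI -> period 3; Compilers -> period 4; Ethics -> period 3.

4 periods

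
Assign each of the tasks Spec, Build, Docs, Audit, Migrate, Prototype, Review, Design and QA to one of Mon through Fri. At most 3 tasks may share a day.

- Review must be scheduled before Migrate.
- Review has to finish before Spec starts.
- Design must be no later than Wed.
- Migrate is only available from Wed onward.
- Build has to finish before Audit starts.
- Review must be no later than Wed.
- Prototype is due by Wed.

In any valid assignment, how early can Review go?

Review's own window allows nothing later than Wed.
Review at Mon is achievable: Migrate in Wed; Prototype in Mon; Spec in Tue; Audit in Wed; Docs in Tue; Review in Mon; Design in Mon; Build in Tue; QA in Wed.

Mon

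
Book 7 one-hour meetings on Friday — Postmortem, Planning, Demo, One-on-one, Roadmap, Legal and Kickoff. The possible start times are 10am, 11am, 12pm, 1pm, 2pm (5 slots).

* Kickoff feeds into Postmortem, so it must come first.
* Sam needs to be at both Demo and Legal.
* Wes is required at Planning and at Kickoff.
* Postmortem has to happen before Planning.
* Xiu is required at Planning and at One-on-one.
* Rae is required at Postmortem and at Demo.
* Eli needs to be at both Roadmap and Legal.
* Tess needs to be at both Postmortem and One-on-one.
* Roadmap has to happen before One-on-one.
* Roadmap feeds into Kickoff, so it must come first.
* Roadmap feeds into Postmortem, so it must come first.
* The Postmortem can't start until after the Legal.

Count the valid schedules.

42

Splitting on Postmortem: it can be 12pm (12), 1pm (30). Listing each branch's schedules as (Planning, Demo, One-on-one, Roadmap, Legal, Kickoff):
Postmortem=12pm: (1pm,10am,11am,10am,11am,11am) (1pm,10am,2pm,10am,11am,11am) (1pm,1pm,11am,10am,11am,11am) (1pm,1pm,2pm,10am,11am,11am) (1pm,2pm,11am,10am,11am,11am) (1pm,2pm,2pm,10am,11am,11am) (2pm,10am,11am,10am,11am,11am) (2pm,10am,1pm,10am,11am,11am) (2pm,1pm,11am,10am,11am,11am) (2pm,1pm,1pm,10am,11am,11am) (2pm,2pm,11am,10am,11am,11am) (2pm,2pm,1pm,10am,11am,11am) — 12.
Postmortem=1pm: (2pm,10am,11am,10am,11am,11am) (2pm,10am,11am,10am,11am,12pm) (2pm,10am,11am,10am,12pm,11am) (2pm,10am,11am,10am,12pm,12pm) (2pm,10am,12pm,10am,11am,11am) (2pm,10am,12pm,10am,11am,12pm) (2pm,10am,12pm,10am,12pm,11am) (2pm,10am,12pm,10am,12pm,12pm) (2pm,10am,12pm,11am,12pm,12pm) (2pm,11am,11am,10am,12pm,11am) (2pm,11am,11am,10am,12pm,12pm) (2pm,11am,12pm,10am,12pm,11am) (2pm,11am,12pm,10am,12pm,12pm) (2pm,11am,12pm,11am,10am,12pm) (2pm,11am,12pm,11am,12pm,12pm) (2pm,12pm,11am,10am,11am,11am) (2pm,12pm,11am,10am,11am,12pm) (2pm,12pm,12pm,10am,11am,11am) (2pm,12pm,12pm,10am,11am,12pm) (2pm,12pm,12pm,11am,10am,12pm) (2pm,2pm,11am,10am,11am,11am) (2pm,2pm,11am,10am,11am,12pm) (2pm,2pm,11am,10am,12pm,11am) (2pm,2pm,11am,10am,12pm,12pm) (2pm,2pm,12pm,10am,11am,11am) (2pm,2pm,12pm,10am,11am,12pm) (2pm,2pm,12pm,10am,12pm,11am) (2pm,2pm,12pm,10am,12pm,12pm) (2pm,2pm,12pm,11am,10am,12pm) (2pm,2pm,12pm,11am,12pm,12pm) — 30.
Summing: 12 + 30 = 42.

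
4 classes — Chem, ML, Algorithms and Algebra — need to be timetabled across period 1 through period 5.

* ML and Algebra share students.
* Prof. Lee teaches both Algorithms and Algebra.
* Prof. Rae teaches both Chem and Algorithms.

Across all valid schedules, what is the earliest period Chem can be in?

period 1

Chem at period 1 is achievable: ML -> period 1, Chem -> period 1, Algebra -> period 3, Algorithms -> period 2.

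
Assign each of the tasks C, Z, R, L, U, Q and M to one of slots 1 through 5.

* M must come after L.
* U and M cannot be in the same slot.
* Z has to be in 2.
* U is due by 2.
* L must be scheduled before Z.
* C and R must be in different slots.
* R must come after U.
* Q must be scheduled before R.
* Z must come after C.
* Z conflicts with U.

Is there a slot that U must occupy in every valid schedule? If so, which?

1

U's window is 1–2.
Z is fixed at 2, and U can't share a slot with Z.
So U must be 1.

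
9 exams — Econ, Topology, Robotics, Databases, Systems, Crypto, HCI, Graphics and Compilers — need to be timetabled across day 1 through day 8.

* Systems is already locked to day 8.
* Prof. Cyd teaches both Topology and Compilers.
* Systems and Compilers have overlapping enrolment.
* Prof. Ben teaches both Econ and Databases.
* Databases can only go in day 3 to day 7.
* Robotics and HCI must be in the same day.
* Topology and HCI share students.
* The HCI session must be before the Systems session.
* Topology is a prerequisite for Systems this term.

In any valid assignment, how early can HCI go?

day 1

Downstream work caps HCI at day 7.
HCI at day 1 is achievable: Systems -> day 8, Compilers -> day 1, Crypto -> day 1, Graphics -> day 1, Robotics -> day 1, Econ -> day 1, Topology -> day 2, Databases -> day 3, HCI -> day 1.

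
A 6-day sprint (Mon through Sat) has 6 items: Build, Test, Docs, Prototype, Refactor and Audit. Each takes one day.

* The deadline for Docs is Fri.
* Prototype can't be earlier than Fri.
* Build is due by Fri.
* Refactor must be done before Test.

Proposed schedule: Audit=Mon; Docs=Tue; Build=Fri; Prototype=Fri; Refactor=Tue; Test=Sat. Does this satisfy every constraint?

The deadline for Docs is Fri — holds.
Build is due by Fri — holds.
Refactor must be done before Test — holds.
Prototype can't be earlier than Fri — holds.

Yes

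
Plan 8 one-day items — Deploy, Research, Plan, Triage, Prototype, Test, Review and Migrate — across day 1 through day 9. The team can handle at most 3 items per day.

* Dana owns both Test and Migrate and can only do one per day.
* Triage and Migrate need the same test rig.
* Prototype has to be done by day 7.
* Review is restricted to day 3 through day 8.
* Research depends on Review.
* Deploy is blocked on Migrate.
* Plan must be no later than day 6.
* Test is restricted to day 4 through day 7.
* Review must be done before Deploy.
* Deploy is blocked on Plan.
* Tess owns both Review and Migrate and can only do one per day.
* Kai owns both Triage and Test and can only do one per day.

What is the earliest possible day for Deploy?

day 4

Precedence pushes Deploy to at least day 4.
Deploy at day 4 is achievable: Deploy=day 4; Review=day 3; Migrate=day 1; Triage=day 2; Plan=day 1; Prototype=day 1; Test=day 4; Research=day 4.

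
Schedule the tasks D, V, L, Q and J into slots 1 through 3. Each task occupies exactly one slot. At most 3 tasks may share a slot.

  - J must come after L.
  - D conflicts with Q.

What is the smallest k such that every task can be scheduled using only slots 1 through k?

The precedence chain requires at least 2 distinct slots.
With at most 3 per slot and 5 tasks, at least 2 slots are needed.
2 works (last occupied slot: 2): for example Q -> 2, V -> 1, J -> 2, D -> 1, L -> 1.

2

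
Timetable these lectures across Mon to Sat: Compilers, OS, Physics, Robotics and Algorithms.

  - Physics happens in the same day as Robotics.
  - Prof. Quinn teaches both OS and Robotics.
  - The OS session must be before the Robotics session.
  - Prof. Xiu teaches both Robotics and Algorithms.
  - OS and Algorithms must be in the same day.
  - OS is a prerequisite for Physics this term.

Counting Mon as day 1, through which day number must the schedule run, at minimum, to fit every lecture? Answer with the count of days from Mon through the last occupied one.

2

The precedence chain requires at least 2 distinct days.
2 works (last occupied day: Tue): for example OS in Mon; Physics in Tue; Compilers in Mon; Algorithms in Mon; Robotics in Tue.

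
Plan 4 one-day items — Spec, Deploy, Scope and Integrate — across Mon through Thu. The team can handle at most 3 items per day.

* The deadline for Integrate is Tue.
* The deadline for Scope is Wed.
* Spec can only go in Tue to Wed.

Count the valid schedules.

47

Splitting on Spec: it can be Tue (23), Wed (24). Listing each branch's schedules as (Deploy, Scope, Integrate):
Spec=Tue: (Mon,Mon,Mon) (Mon,Mon,Tue) (Mon,Tue,Mon) (Mon,Tue,Tue) (Mon,Wed,Mon) (Mon,Wed,Tue) (Tue,Mon,Mon) (Tue,Mon,Tue) (Tue,Tue,Mon) (Tue,Wed,Mon) (Tue,Wed,Tue) (Wed,Mon,Mon) (Wed,Mon,Tue) (Wed,Tue,Mon) (Wed,Tue,Tue) (Wed,Wed,Mon) (Wed,Wed,Tue) (Thu,Mon,Mon) (Thu,Mon,Tue) (Thu,Tue,Mon) (Thu,Tue,Tue) (Thu,Wed,Mon) (Thu,Wed,Tue) — 23.
Spec=Wed: (Mon,Mon,Mon) (Mon,Mon,Tue) (Mon,Tue,Mon) (Mon,Tue,Tue) (Mon,Wed,Mon) (Mon,Wed,Tue) (Tue,Mon,Mon) (Tue,Mon,Tue) (Tue,Tue,Mon) (Tue,Tue,Tue) (Tue,Wed,Mon) (Tue,Wed,Tue) (Wed,Mon,Mon) (Wed,Mon,Tue) (Wed,Tue,Mon) (Wed,Tue,Tue) (Wed,Wed,Mon) (Wed,Wed,Tue) (Thu,Mon,Mon) (Thu,Mon,Tue) (Thu,Tue,Mon) (Thu,Tue,Tue) (Thu,Wed,Mon) (Thu,Wed,Tue) — 24.
Summing: 23 + 24 = 47.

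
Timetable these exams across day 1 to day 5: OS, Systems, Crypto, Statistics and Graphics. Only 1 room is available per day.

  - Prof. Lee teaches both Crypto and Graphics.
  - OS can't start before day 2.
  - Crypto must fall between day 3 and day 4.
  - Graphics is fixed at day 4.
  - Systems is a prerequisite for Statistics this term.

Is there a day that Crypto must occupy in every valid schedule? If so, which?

Crypto's window is day 3–day 4.
Graphics is fixed at day 4, and Crypto can't share a day with Graphics.
So Crypto must be day 3.

day 3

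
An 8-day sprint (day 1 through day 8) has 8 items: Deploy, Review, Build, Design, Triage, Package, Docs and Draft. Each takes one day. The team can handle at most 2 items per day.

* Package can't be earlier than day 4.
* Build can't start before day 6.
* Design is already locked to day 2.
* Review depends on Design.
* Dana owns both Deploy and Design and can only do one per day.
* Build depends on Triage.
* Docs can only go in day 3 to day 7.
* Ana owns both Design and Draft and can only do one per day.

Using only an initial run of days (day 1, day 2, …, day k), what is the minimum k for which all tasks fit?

6

The precedence chain requires at least 2 distinct days.
With at most 2 per day and 8 tasks, at least 4 days are needed.
Build can't be placed before day 6, so the schedule must run through at least day 6.
6 works (last occupied day: day 6): for example Package -> day 4, Triage -> day 1, Review -> day 3, Docs -> day 3, Deploy -> day 1, Build -> day 6, Draft -> day 4, Design -> day 2.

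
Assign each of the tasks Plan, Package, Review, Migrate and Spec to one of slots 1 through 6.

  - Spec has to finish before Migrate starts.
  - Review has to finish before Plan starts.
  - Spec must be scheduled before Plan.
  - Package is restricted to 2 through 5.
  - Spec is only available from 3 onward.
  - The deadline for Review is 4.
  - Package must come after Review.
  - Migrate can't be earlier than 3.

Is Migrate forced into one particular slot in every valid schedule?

Migrate can be 4 (e.g. Plan -> 4; Spec -> 3; Review -> 1; Migrate -> 4; Package -> 2) or 5 (e.g. Plan -> 4, Review -> 1, Spec -> 3, Package -> 2, Migrate -> 5).

No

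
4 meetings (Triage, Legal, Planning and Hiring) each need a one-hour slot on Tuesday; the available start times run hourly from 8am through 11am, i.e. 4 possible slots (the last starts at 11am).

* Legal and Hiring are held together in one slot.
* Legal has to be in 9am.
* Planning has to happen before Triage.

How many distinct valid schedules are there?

6

Splitting on Triage: it can be 9am (1), 10am (2), 11am (3). Listing each branch's schedules as (Legal, Planning, Hiring):
Triage=9am: (9am,8am,9am) — 1.
Triage=10am: (9am,8am,9am) (9am,9am,9am) — 2.
Triage=11am: (9am,8am,9am) (9am,9am,9am) (9am,10am,9am) — 3.
Summing: 1 + 2 + 3 = 6.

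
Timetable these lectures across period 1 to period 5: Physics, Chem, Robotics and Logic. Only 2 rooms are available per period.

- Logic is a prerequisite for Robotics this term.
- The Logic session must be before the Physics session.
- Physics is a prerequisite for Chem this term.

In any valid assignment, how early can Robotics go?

Precedence pushes Robotics to at least period 2.
Robotics at period 2 is achievable: Robotics in period 2; Physics in period 2; Logic in period 1; Chem in period 3.

period 2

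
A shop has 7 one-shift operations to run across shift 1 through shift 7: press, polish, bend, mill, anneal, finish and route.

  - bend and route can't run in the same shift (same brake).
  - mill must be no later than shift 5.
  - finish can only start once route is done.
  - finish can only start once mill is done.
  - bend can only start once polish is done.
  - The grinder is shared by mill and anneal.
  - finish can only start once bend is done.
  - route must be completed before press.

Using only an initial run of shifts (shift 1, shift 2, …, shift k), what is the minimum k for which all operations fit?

3

The precedence chain requires at least 3 distinct shifts.
3 works (last occupied shift: shift 3): for example route in shift 1; mill in shift 1; polish in shift 1; finish in shift 3; press in shift 2; bend in shift 2; anneal in shift 2.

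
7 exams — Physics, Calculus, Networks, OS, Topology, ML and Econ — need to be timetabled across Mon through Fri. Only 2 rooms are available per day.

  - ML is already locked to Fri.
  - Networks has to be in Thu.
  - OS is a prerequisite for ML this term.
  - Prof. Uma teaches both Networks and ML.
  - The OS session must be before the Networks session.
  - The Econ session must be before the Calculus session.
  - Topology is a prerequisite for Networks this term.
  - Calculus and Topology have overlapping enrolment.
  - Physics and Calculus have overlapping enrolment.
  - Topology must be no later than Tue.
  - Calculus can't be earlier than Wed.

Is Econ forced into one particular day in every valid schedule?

Econ can be Mon (e.g. Econ in Mon; Topology in Mon; OS in Tue; Calculus in Wed; ML in Fri; Physics in Tue; Networks in Thu) or Tue (e.g. Calculus -> Wed; Networks -> Thu; Topology -> Mon; Physics -> Tue; Econ -> Tue; OS -> Mon; ML -> Fri).

No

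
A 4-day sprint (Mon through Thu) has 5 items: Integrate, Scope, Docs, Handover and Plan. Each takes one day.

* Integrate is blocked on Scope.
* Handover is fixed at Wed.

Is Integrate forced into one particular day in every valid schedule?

No

Integrate can be Tue (e.g. Integrate=Tue; Scope=Mon; Plan=Mon; Docs=Mon; Handover=Wed) or Wed (e.g. Docs -> Mon, Scope -> Mon, Plan -> Mon, Integrate -> Wed, Handover -> Wed).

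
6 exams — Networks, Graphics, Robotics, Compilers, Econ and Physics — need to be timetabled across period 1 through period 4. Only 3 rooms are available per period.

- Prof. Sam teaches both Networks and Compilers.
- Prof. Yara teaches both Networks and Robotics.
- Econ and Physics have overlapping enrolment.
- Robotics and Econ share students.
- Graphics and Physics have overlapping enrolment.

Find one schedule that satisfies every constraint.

Compilers -> period 2, Physics -> period 2, Robotics -> period 2, Econ -> period 1, Graphics -> period 1, Networks -> period 1

Checking: Econ(period 1) != Physics(period 2); Networks(period 1) != Robotics(period 2); Graphics(period 1) != Physics(period 2); Robotics(period 2) != Econ(period 1); Networks(period 1) != Compilers(period 2); max 3 per period (cap 3).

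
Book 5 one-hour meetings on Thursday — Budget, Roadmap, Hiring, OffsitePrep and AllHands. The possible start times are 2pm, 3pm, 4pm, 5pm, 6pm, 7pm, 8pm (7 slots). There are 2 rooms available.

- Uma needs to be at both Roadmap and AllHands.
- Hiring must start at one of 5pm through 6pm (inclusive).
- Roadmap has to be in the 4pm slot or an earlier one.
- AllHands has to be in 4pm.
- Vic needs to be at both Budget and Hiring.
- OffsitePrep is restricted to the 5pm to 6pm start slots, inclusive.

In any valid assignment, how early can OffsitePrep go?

OffsitePrep is available from 5pm; OffsitePrep's own window allows nothing later than 6pm.
OffsitePrep at 5pm is achievable: Roadmap=2pm; AllHands=4pm; Hiring=5pm; OffsitePrep=5pm; Budget=2pm.

5pm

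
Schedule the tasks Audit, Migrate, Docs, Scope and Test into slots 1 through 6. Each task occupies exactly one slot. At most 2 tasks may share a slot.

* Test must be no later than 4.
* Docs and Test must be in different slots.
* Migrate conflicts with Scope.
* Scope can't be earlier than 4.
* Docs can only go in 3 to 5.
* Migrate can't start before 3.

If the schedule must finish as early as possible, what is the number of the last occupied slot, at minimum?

With at most 2 per slot and 5 tasks, at least 3 slots are needed.
Scope can't be placed before 4, so the schedule must run through at least slot 4.
4 works (last occupied slot: 4): for example Migrate in 3, Scope in 4, Test in 1, Docs in 3, Audit in 1.

slot 4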